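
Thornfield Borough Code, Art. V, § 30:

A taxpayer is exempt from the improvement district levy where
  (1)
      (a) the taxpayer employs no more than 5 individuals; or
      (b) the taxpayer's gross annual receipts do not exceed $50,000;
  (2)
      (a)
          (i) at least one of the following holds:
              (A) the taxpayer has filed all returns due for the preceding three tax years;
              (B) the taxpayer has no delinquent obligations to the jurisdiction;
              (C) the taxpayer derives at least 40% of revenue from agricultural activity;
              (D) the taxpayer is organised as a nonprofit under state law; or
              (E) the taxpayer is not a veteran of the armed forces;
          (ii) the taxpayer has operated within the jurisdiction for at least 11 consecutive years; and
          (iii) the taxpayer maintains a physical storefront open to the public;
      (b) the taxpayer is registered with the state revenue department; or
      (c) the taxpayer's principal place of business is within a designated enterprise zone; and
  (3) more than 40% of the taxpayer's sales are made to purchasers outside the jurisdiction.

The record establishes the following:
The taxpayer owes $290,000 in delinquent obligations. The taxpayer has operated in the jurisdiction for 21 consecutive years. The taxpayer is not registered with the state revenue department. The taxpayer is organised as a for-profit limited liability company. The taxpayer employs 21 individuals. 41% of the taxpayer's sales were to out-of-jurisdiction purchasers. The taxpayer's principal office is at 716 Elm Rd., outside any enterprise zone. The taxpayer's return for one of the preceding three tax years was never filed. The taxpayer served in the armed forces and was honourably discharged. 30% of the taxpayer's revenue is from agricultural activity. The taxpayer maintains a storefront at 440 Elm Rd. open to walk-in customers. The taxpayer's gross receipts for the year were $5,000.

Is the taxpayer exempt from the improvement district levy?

No — not exempt.

(a) ≤ 5 employees — not met.
(b) receipts ≤ $50,000 — satisfied.
So (1) is satisfied (F OR T).
(A) returns current — fails.
(B) no delinquency — not satisfied.
(C) ≥40% agricultural — not satisfied.
(D) nonprofit — not met.
(E) not (veteran) — not satisfied.
(i): F OR F OR F OR F OR F → false.
(ii) ≥ 11 yrs in jurisdiction — met.
(iii) has storefront — holds.
(a): F AND T AND T → false.
(b) state-registered — fails.
(c) in enterprise zone — fails.
So (2) is not satisfied (F OR F OR F).
(3) >40% out-of-jur. sales — holds.
So Overall is not satisfied (T AND F AND T).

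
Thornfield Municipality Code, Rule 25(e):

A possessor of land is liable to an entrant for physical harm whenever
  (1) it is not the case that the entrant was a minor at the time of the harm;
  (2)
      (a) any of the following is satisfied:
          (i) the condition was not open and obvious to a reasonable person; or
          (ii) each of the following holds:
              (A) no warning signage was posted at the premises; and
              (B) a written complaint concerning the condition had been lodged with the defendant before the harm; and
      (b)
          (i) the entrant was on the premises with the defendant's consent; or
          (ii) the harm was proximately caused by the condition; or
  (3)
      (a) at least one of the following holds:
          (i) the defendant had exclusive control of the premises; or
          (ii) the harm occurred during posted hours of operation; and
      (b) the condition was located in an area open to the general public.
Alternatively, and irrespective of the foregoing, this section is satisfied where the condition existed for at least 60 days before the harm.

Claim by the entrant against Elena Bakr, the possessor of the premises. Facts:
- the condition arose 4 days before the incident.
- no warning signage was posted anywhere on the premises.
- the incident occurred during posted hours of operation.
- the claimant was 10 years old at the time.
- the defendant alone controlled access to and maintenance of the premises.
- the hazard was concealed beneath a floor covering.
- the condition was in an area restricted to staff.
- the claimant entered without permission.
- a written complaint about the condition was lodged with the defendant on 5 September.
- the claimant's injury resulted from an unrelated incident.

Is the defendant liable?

(1) not (entrant a minor) — fails.
(i) not open/obvious — met.
(A) no signage posted — holds.
(B) complaint lodged — met.
So (ii) is satisfied (T AND T).
(a): T OR T → true.
(i) consent to enter — not satisfied.
(ii) proximate cause — fails.
(b): F OR F → false.
(2): T AND F → false.
(i) exclusive control — met.
(ii) during posted hours — met.
So (a) is satisfied (T OR T).
(b) public area — fails.
So (3) is not satisfied (T AND F).
Overall: F OR F OR F → false.
Exception (condition ≥60 days old) — not satisfied.
Result: main false OR exception false → false.

No — not liable.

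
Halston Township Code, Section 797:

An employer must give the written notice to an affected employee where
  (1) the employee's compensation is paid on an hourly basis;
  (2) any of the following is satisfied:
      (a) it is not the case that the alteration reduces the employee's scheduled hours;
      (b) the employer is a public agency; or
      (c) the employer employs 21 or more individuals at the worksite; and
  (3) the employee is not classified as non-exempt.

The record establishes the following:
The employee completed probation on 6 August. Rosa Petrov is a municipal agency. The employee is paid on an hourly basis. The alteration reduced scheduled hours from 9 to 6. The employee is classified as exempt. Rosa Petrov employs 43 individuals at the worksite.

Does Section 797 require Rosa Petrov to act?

Yes — required.

(1) hourly-paid — satisfied.
(a) not (hours reduced) — fails.
(b) public agency — met.
(c) ≥ 21 at site — holds.
(2): F OR T OR T → true.
(3) not (non-exempt) — met.
Overall: T AND T AND T → true.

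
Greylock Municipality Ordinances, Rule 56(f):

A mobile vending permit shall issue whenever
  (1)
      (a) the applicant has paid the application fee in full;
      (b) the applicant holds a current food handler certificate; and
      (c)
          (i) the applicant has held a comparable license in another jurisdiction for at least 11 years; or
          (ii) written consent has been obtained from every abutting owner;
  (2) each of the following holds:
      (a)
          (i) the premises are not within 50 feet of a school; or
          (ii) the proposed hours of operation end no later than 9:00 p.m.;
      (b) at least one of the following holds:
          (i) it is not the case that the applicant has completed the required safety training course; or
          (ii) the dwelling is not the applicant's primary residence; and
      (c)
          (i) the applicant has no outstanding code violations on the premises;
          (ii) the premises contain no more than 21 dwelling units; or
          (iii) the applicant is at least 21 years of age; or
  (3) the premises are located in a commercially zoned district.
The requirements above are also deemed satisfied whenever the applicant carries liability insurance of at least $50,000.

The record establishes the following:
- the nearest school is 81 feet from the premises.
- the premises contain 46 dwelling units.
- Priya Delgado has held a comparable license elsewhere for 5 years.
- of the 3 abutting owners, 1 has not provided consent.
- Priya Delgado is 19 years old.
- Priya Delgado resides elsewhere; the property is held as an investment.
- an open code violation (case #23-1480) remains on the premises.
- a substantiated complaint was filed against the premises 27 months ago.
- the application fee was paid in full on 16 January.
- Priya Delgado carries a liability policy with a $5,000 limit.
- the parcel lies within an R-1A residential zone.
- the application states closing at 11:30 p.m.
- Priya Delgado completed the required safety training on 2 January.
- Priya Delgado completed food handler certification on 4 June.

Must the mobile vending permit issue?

(a) fee paid — satisfied.
(b) food handler cert. — satisfied.
(i) prior license ≥ 11 yr — fails.
(ii) all abutters consent — fails.
(c): F OR F → false.
(1) = T AND T AND F = false.
(i) ≥50 ft from school — met.
(ii) closes by 9 p.m. — not met.
(a): T OR F → true.
(i) not (safety training) — not satisfied.
(ii) not (primary residence) — met.
So (b) is satisfied (F OR T).
(i) no code violations — not satisfied.
(ii) ≤ 21 units — not met.
(iii) age ≥ 21 — not met.
(c): F OR F OR F → false.
(2): T AND T AND F → false.
(3) commercially zoned — not satisfied.
Overall: F OR F OR F → false.
Exception (insurance ≥ $50,000) — not satisfied.
Result: main false OR exception false → false.

No — denied.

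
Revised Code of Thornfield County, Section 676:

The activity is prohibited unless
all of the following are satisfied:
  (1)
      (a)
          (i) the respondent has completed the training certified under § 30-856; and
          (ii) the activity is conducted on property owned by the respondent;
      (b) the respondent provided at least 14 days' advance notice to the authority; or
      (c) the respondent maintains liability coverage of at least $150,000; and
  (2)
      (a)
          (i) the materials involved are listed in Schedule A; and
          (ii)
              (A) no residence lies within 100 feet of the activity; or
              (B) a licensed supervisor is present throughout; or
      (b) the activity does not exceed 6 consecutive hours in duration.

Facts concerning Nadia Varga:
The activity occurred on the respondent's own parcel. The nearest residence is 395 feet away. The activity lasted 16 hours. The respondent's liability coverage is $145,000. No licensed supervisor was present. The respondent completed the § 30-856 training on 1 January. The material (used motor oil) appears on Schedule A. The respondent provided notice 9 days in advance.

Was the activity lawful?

(i) training certified — holds.
(ii) own property — holds.
(a) = T AND T = true.
(b) ≥14 days' notice — not met.
(c) coverage ≥ $150,000 — fails.
So (1) is satisfied (T OR F OR F).
(i) Schedule A material — holds.
(A) no residence in 100 ft — holds.
(B) supervisor present — not satisfied.
(ii) = T OR F = true.
(a) = T AND T = true.
(b) ≤ 6 hrs duration — not met.
So (2) is satisfied (T OR F).
Overall: T AND T → true.

Yes — lawful.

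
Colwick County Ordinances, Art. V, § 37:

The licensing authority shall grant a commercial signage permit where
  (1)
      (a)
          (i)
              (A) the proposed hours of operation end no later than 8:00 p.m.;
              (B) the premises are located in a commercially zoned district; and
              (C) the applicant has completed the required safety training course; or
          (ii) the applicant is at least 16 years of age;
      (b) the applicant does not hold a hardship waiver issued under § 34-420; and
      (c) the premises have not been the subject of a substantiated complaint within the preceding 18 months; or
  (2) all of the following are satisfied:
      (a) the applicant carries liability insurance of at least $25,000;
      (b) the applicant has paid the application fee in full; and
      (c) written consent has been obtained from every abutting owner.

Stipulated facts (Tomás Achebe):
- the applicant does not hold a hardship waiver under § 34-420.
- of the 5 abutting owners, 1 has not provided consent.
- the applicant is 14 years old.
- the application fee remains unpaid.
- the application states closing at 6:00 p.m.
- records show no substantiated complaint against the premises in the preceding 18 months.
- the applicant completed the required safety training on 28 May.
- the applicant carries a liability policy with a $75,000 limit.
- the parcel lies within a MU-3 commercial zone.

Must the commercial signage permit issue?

(A) closes by 8 p.m. — satisfied.
(B) commercially zoned — satisfied.
(C) safety training — satisfied.
(i) = T AND T AND T = true.
(ii) age ≥ 16 — fails.
So (a) is satisfied (T OR F).
(b) not (hardship waiver) — satisfied.
(c) no complaint in 18 mo. — met.
So (1) is satisfied (T AND T AND T).
(a) insurance ≥ $25,000 — satisfied.
(b) fee paid — not satisfied.
(c) all abutters consent — fails.
(2) = T AND F AND F = false.
So Overall is satisfied (T OR F).

Yes — granted.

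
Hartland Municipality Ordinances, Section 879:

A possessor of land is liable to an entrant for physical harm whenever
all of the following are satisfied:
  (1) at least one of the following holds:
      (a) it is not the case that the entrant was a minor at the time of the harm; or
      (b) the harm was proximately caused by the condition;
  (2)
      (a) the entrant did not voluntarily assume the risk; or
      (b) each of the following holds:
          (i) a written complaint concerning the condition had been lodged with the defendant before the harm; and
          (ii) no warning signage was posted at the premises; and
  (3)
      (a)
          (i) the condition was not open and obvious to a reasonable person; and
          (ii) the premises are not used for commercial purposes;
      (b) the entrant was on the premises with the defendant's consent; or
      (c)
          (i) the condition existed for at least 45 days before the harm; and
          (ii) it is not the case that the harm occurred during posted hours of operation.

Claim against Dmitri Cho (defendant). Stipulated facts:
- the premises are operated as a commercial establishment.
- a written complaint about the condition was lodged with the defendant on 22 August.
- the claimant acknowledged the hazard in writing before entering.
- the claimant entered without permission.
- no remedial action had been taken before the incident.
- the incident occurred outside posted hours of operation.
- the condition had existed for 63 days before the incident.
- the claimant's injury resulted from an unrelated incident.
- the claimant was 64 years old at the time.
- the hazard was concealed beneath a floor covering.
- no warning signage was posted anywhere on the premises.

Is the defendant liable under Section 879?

Yes — liable.

(a) not (entrant a minor) — met.
(b) proximate cause — not met.
(1): T OR F → true.
(a) no assumed risk — not met.
(i) complaint lodged — holds.
(ii) no signage posted — holds.
(b): T AND T → true.
So (2) is satisfied (F OR T).
(i) not open/obvious — satisfied.
(ii) not (commercial use) — not satisfied.
So (a) is not satisfied (T AND F).
(b) consent to enter — fails.
(i) condition ≥45 days old — met.
(ii) not (during posted hours) — met.
So (c) is satisfied (T AND T).
(3): F OR F OR T → true.
So Overall is satisfied (T AND T AND T).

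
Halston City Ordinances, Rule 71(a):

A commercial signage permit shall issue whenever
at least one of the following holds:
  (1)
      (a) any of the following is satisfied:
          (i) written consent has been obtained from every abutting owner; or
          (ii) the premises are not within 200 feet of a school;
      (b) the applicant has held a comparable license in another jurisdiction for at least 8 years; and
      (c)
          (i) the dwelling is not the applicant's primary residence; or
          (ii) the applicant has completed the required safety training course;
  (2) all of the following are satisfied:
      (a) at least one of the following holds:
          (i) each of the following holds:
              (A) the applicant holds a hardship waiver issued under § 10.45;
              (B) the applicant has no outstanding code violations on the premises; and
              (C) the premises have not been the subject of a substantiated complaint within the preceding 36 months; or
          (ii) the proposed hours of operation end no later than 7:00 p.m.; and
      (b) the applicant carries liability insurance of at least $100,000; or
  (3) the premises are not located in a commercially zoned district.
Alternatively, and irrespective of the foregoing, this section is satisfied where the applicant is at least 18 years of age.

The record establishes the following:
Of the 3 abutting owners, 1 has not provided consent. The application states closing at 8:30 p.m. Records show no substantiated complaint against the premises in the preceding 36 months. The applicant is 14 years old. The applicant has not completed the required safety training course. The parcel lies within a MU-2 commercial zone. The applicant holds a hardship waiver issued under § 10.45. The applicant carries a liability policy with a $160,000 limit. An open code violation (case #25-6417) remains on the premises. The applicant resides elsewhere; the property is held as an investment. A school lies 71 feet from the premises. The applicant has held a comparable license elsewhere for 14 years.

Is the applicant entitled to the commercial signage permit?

(i) all abutters consent — not satisfied.
(ii) ≥200 ft from school — not met.
(a) = F OR F = false.
(b) prior license ≥ 8 yr — met.
(i) not (primary residence) — satisfied.
(ii) safety training — not met.
(c): T OR F → true.
(1) = F AND T AND T = false.
(A) hardship waiver — met.
(B) no code violations — fails.
(C) no complaint in 36 mo. — satisfied.
(i): T AND F AND T → false.
(ii) closes by 7 p.m. — not met.
(a): F OR F → false.
(b) insurance ≥ $100,000 — holds.
So (2) is not satisfied (F AND T).
(3) not (commercially zoned) — not satisfied.
Overall = F OR F OR F = false.
Exception (age ≥ 18) — not satisfied.
Result: main false OR exception false → false.

No — denied.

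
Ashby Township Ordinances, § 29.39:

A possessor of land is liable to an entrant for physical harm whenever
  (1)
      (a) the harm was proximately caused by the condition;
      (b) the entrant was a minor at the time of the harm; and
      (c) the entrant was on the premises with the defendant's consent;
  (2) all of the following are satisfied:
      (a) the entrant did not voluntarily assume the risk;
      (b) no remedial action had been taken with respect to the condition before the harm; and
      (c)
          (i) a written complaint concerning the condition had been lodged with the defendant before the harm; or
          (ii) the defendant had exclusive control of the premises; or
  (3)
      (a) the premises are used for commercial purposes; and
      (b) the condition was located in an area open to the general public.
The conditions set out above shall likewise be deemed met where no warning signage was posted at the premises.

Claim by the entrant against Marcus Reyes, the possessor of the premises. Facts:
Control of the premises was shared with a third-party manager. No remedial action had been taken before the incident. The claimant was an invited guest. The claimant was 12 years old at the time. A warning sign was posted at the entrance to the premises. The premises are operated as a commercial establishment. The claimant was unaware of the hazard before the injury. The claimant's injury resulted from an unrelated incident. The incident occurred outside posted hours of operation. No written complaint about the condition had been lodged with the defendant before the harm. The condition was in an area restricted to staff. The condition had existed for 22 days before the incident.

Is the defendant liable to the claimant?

(a) proximate cause — fails.
(b) entrant a minor — satisfied.
(c) consent to enter — satisfied.
So (1) is not satisfied (F AND T AND T).
(a) no assumed risk — satisfied.
(b) no remedial action — satisfied.
(i) complaint lodged — not met.
(ii) exclusive control — not satisfied.
So (c) is not satisfied (F OR F).
(2): T AND T AND F → false.
(a) commercial use — holds.
(b) public area — fails.
(3) = T AND F = false.
Overall: F OR F OR F → false.
Exception (no signage posted) — not satisfied.
Result: main false OR exception false → false.

No — not liable.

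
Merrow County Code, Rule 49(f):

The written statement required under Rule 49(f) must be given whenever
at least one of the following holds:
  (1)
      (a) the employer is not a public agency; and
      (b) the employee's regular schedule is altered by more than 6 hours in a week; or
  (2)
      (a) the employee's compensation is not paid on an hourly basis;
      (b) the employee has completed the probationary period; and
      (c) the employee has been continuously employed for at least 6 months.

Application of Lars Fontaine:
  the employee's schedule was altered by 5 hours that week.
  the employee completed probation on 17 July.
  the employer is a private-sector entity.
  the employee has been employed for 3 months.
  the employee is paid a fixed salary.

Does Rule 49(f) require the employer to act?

(a) not (public agency) — satisfied.
(b) schedule shift > 6h — fails.
(1): T AND F → false.
(a) not (hourly-paid) — satisfied.
(b) past probation — satisfied.
(c) tenure ≥ 6 mo. — not met.
(2) = T AND T AND F = false.
Overall: F OR F → false.

No — not required.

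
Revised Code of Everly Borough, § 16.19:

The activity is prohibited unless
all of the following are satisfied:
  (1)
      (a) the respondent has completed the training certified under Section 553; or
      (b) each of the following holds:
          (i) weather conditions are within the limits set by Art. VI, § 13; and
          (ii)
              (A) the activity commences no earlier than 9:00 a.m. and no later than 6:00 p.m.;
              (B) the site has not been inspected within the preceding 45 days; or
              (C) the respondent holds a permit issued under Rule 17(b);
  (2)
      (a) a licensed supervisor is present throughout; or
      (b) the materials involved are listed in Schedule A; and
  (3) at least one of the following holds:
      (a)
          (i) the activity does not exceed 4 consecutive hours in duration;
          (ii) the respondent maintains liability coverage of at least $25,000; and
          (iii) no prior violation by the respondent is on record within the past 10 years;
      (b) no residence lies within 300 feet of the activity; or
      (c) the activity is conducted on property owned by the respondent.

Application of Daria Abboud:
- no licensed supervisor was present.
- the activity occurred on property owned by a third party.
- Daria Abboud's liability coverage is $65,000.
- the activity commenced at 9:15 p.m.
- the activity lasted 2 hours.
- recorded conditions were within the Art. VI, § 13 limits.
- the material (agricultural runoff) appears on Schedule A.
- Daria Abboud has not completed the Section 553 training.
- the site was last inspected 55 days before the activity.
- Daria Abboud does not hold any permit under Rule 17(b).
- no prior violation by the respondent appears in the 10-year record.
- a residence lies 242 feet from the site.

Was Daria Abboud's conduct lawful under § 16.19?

Yes — lawful.

(a) training certified — not satisfied.
(i) weather ok — satisfied.
(A) start within hours — not satisfied.
(B) not (site inspected) — met.
(C) holds permit — fails.
So (ii) is satisfied (F OR T OR F).
(b) = T AND T = true.
(1) = F OR T = true.
(a) supervisor present — not met.
(b) Schedule A material — met.
So (2) is satisfied (F OR T).
(i) ≤ 4 hrs duration — satisfied.
(ii) coverage ≥ $25,000 — satisfied.
(iii) no prior violation — met.
(a): T AND T AND T → true.
(b) no residence in 300 ft — not met.
(c) own property — not satisfied.
So (3) is satisfied (T OR F OR F).
Overall: T AND T AND T → true.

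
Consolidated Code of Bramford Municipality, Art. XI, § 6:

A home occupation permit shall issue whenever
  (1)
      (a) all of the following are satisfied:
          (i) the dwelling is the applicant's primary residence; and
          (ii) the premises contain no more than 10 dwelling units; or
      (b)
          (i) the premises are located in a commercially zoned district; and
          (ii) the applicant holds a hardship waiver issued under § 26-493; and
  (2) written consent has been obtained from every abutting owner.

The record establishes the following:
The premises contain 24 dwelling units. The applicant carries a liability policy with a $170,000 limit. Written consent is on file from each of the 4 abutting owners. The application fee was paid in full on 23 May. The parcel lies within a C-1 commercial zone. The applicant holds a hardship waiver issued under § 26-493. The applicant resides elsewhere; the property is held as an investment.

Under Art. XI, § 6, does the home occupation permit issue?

(i) primary residence — not met.
(ii) ≤ 10 units — not met.
(a) = F AND F = false.
(i) commercially zoned — holds.
(ii) hardship waiver — holds.
(b): T AND T → true.
(1) = F OR T = true.
(2) all abutters consent — met.
Overall = T AND T = true.

Yes — granted.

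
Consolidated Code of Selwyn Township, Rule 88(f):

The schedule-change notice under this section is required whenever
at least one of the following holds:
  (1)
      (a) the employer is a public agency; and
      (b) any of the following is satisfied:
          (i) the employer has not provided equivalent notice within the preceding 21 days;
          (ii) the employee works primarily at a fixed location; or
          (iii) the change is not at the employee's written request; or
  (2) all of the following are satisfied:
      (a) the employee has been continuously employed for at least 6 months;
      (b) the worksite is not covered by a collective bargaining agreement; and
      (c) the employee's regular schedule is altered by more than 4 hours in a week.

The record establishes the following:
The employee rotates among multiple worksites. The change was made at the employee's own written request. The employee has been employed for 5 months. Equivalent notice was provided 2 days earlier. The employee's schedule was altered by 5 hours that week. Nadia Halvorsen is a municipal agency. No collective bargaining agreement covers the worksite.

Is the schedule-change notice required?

(a) public agency — met.
(i) no recent notice — not met.
(ii) fixed location — not satisfied.
(iii) not employee-requested — not satisfied.
(b) = F OR F OR F = false.
(1): T AND F → false.
(a) tenure ≥ 6 mo. — not met.
(b) no CBA — satisfied.
(c) schedule shift > 4h — holds.
So (2) is not satisfied (F AND T AND T).
Overall = F OR F = false.

No — not required.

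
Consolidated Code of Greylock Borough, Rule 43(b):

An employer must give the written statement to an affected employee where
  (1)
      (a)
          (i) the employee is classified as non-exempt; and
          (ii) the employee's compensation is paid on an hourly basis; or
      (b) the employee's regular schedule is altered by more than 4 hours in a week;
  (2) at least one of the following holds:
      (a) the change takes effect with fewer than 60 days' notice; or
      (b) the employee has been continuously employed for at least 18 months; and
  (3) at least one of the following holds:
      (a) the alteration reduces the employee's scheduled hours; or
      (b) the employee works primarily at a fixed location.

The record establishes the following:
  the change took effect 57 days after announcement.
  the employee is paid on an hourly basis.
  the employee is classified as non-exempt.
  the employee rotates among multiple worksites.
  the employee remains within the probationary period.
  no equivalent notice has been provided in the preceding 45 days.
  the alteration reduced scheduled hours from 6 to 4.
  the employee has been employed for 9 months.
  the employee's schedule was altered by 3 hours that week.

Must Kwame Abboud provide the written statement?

Yes — required.

(i) non-exempt — holds.
(ii) hourly-paid — met.
(a): T AND T → true.
(b) schedule shift > 4h — not met.
(1) = T OR F = true.
(a) < 60 days' notice — holds.
(b) tenure ≥ 18 mo. — fails.
(2): T OR F → true.
(a) hours reduced — holds.
(b) fixed location — not met.
(3) = T OR F = true.
Overall = T AND T AND T = true.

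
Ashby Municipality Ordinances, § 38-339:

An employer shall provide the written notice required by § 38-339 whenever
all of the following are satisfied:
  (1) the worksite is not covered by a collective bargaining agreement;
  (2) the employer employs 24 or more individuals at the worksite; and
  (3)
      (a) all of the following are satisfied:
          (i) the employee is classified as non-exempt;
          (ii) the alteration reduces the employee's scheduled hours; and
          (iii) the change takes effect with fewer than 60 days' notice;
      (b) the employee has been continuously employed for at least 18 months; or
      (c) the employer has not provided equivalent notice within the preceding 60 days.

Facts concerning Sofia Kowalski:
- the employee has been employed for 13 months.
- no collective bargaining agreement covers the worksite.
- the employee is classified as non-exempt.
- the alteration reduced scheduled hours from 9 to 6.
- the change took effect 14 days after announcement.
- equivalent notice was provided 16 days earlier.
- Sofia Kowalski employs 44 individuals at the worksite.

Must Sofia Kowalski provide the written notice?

Yes — required.

(1) no CBA — satisfied.
(2) ≥ 24 at site — holds.
(i) non-exempt — holds.
(ii) hours reduced — satisfied.
(iii) < 60 days' notice — holds.
So (a) is satisfied (T AND T AND T).
(b) tenure ≥ 18 mo. — fails.
(c) no recent notice — not met.
So (3) is satisfied (T OR F OR F).
So Overall is satisfied (T AND T AND T).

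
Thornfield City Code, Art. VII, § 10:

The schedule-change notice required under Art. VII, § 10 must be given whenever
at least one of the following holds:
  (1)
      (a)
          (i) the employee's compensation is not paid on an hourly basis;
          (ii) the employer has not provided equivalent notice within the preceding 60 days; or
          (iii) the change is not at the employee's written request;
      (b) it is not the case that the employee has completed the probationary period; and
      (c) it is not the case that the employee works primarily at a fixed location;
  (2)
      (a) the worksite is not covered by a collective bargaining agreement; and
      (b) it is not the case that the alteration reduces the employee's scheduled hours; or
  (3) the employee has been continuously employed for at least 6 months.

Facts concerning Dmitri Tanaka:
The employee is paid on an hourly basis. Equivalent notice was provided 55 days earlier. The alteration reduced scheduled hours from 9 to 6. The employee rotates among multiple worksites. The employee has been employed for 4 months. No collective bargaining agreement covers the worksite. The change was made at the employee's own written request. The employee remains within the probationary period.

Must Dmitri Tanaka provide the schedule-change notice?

No — not required.

(i) not (hourly-paid) — not met.
(ii) no recent notice — fails.
(iii) not employee-requested — not satisfied.
(a) = F OR F OR F = false.
(b) not (past probation) — satisfied.
(c) not (fixed location) — satisfied.
(1): F AND T AND T → false.
(a) no CBA — holds.
(b) not (hours reduced) — not met.
(2): T AND F → false.
(3) tenure ≥ 6 mo. — not met.
So Overall is not satisfied (F OR F OR F).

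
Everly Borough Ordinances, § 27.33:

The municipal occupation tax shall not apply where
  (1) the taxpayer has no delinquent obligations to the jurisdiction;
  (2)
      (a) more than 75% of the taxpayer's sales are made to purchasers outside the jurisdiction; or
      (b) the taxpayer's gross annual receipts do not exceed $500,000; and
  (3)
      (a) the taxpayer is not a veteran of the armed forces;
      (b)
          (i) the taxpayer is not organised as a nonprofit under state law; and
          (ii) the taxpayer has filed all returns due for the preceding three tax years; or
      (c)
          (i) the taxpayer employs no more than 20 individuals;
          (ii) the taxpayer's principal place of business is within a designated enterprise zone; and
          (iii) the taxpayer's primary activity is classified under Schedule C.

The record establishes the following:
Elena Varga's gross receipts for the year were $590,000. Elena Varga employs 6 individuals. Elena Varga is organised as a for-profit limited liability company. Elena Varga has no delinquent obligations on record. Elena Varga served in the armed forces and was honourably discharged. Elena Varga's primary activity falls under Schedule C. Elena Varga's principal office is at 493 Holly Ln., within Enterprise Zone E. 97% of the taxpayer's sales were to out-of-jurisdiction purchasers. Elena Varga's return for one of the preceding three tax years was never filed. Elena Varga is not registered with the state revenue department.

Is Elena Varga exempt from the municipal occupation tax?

(1) no delinquency — met.
(a) >75% out-of-jur. sales — met.
(b) receipts ≤ $500,000 — not met.
(2) = T OR F = true.
(a) not (veteran) — not satisfied.
(i) not (nonprofit) — met.
(ii) returns current — fails.
(b): T AND F → false.
(i) ≤ 20 employees — holds.
(ii) in enterprise zone — holds.
(iii) Schedule C activity — met.
So (c) is satisfied (T AND T AND T).
(3): F OR F OR T → true.
Overall: T AND T AND T → true.

Yes — exempt.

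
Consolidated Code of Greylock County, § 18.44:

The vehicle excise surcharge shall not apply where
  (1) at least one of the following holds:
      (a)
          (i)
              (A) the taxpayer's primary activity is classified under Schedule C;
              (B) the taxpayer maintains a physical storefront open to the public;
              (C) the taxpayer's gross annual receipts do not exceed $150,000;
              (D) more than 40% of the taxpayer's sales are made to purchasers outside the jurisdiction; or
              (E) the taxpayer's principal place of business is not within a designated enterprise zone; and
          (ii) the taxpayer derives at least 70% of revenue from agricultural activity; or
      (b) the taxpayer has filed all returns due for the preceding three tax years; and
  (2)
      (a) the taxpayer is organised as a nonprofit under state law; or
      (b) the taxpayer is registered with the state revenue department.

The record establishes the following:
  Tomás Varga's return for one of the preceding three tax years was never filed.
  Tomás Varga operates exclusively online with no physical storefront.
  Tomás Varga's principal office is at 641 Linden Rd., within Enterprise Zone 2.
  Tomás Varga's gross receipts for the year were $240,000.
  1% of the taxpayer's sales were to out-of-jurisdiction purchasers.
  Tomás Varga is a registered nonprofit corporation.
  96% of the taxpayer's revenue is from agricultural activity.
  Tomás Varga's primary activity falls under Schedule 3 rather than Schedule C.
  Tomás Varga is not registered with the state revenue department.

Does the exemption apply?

(A) Schedule C activity — not met.
(B) has storefront — not satisfied.
(C) receipts ≤ $150,000 — not satisfied.
(D) >40% out-of-jur. sales — not satisfied.
(E) not (in enterprise zone) — not satisfied.
So (i) is not satisfied (F OR F OR F OR F OR F).
(ii) ≥70% agricultural — holds.
(a) = F AND T = false.
(b) returns current — fails.
So (1) is not satisfied (F OR F).
(a) nonprofit — satisfied.
(b) state-registered — fails.
(2): T OR F → true.
Overall = F AND T = false.

No — not exempt.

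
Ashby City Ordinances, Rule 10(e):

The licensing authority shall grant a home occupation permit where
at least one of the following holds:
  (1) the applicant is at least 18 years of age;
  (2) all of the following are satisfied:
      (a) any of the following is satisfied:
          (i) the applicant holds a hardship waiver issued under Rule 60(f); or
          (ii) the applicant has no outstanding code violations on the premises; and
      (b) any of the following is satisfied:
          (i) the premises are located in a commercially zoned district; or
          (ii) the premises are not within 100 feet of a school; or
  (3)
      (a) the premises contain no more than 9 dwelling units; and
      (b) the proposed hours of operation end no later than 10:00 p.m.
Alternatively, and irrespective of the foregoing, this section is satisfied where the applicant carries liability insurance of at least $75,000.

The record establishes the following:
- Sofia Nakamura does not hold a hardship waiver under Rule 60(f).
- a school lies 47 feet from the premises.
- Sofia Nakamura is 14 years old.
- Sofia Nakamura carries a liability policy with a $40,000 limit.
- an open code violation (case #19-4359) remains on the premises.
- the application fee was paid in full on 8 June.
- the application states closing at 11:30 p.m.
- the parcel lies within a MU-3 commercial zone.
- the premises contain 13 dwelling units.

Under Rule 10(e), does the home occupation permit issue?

(1) age ≥ 18 — fails.
(i) hardship waiver — not satisfied.
(ii) no code violations — fails.
(a): F OR F → false.
(i) commercially zoned — satisfied.
(ii) ≥100 ft from school — fails.
(b): T OR F → true.
(2): F AND T → false.
(a) ≤ 9 units — fails.
(b) closes by 10 p.m. — fails.
So (3) is not satisfied (F AND F).
Overall = F OR F OR F = false.
Exception (insurance ≥ $75,000) — not satisfied.
Result: main false OR exception false → false.

No — denied.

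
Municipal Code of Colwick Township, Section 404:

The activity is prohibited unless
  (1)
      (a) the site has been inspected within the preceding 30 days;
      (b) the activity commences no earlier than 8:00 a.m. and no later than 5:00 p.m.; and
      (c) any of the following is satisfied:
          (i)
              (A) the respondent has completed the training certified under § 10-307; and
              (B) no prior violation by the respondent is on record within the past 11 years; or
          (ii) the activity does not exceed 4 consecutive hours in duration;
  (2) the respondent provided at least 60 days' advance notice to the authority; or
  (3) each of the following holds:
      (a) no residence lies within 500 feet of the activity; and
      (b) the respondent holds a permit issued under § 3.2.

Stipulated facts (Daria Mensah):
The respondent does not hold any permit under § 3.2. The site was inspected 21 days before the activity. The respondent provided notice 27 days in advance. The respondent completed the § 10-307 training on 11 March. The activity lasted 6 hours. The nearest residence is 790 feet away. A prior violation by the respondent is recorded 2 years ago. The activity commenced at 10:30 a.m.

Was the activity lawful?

No — unlawful.

(a) site inspected — met.
(b) start within hours — met.
(A) training certified — satisfied.
(B) no prior violation — not satisfied.
(i) = T AND F = false.
(ii) ≤ 4 hrs duration — not met.
(c): F OR F → false.
(1): T AND T AND F → false.
(2) ≥60 days' notice — not satisfied.
(a) no residence in 500 ft — met.
(b) holds permit — not satisfied.
So (3) is not satisfied (T AND F).
Overall: F OR F OR F → false.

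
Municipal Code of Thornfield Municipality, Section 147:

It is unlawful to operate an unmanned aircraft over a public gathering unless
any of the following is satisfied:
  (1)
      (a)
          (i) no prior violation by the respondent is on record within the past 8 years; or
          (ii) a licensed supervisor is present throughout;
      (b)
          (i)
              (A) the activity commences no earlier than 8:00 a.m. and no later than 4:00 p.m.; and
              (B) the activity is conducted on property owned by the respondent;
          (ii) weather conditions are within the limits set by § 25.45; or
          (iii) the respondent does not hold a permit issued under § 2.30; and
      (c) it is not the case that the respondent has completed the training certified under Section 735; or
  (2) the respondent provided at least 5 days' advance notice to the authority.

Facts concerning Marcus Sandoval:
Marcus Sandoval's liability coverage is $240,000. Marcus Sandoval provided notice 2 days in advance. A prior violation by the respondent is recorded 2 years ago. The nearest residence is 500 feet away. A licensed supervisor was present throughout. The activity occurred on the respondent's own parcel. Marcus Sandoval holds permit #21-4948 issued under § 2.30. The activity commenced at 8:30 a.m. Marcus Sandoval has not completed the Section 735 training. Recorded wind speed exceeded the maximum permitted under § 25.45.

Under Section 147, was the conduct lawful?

Yes — lawful.

(i) no prior violation — fails.
(ii) supervisor present — met.
(a) = F OR T = true.
(A) start within hours — met.
(B) own property — satisfied.
So (i) is satisfied (T AND T).
(ii) weather ok — not met.
(iii) not (holds permit) — not satisfied.
(b) = T OR F OR F = true.
(c) not (training certified) — satisfied.
(1) = T AND T AND T = true.
(2) ≥5 days' notice — not met.
So Overall is satisfied (T OR F).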